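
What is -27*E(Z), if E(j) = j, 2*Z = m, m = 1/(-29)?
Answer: 27/58 ≈ 0.46552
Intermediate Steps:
m = -1/29 ≈ -0.034483
Z = -1/58 (Z = (1/2)*(-1/29) = -1/58 ≈ -0.017241)
-27*E(Z) = -27*(-1/58) = 27/58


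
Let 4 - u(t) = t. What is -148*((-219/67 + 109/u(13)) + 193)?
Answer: -15851540/603 ≈ -26288.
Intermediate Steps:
u(t) = 4 - t
-148*((-219/67 + 109/u(13)) + 193) = -148*((-219/67 + 109/(4 - 1*13)) + 193) = -148*((-219*1/67 + 109/(4 - 13)) + 193) = -148*((-219/67 + 109/(-9)) + 193) = -148*((-219/67 + 109*(-1/9)) + 193) = -148*((-219/67 - 109/9) + 193) = -148*(-9274/603 + 193) = -148*107105/603 = -15851540/603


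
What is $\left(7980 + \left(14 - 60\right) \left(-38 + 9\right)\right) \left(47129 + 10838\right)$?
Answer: $539904638$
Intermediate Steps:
$\left(7980 + \left(14 - 60\right) \left(-38 + 9\right)\right) \left(47129 + 10838\right) = \left(7980 - -1334\right) 57967 = \left(7980 + 1334\right) 57967 = 9314 \cdot 57967 = 539904638$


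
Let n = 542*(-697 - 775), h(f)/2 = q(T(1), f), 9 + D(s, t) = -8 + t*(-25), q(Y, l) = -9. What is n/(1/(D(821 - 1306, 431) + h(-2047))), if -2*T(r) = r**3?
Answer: 8624477440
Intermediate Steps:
T(r) = -r**3/2
D(s, t) = -17 - 25*t (D(s, t) = -9 + (-8 + t*(-25)) = -9 + (-8 - 25*t) = -17 - 25*t)
h(f) = -18 (h(f) = 2*(-9) = -18)
n = -797824 (n = 542*(-1472) = -797824)
n/(1/(D(821 - 1306, 431) + h(-2047))) = -(-27923840 - 8596553600) = -797824/(1/((-17 - 10775) - 18)) = -797824/(1/(-10792 - 18)) = -797824/(1/(-10810)) = -797824/(-1/10810) = -797824*(-10810) = 8624477440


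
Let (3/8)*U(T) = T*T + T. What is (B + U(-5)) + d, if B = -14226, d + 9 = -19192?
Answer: -100121/3 ≈ -33374.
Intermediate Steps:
d = -19201 (d = -9 - 19192 = -19201)
U(T) = 8*T/3 + 8*T²/3 (U(T) = 8*(T*T + T)/3 = 8*(T² + T)/3 = 8*(T + T²)/3 = 8*T/3 + 8*T²/3)
(B + U(-5)) + d = (-14226 + (8/3)*(-5)*(1 - 5)) - 19201 = (-14226 + (8/3)*(-5)*(-4)) - 19201 = (-14226 + 160/3) - 19201 = -42518/3 - 19201 = -100121/3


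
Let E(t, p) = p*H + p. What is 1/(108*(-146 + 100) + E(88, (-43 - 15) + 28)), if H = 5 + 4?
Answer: -1/5268 ≈ -0.00018983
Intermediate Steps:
H = 9
E(t, p) = 10*p (E(t, p) = p*9 + p = 9*p + p = 10*p)
1/(108*(-146 + 100) + E(88, (-43 - 15) + 28)) = 1/(108*(-146 + 100) + 10*((-43 - 15) + 28)) = 1/(108*(-46) + 10*(-58 + 28)) = 1/(-4968 + 10*(-30)) = 1/(-4968 - 300) = 1/(-5268) = -1/5268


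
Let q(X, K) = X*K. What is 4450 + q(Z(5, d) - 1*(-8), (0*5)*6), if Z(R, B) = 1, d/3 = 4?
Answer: 4450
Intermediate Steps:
d = 12 (d = 3*4 = 12)
q(X, K) = K*X
4450 + q(Z(5, d) - 1*(-8), (0*5)*6) = 4450 + ((0*5)*6)*(1 - 1*(-8)) = 4450 + (0*6)*(1 + 8) = 4450 + 0*9 = 4450 + 0 = 4450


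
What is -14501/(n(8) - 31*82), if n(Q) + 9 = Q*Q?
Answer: 14501/2487 ≈ 5.8307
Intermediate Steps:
n(Q) = -9 + Q² (n(Q) = -9 + Q*Q = -9 + Q²)
-14501/(n(8) - 31*82) = -14501/((-9 + 8²) - 31*82) = -14501/((-9 + 64) - 2542) = -14501/(55 - 2542) = -14501/(-2487) = -14501*(-1/2487) = 14501/2487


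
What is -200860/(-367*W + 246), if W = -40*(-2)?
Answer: 100430/14557 ≈ 6.8991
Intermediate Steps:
W = 80
-200860/(-367*W + 246) = -200860/(-367*80 + 246) = -200860/(-29360 + 246) = -200860/(-29114) = -200860*(-1/29114) = 100430/14557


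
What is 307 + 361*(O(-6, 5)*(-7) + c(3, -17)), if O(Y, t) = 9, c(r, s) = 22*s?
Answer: -157450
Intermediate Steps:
307 + 361*(O(-6, 5)*(-7) + c(3, -17)) = 307 + 361*(9*(-7) + 22*(-17)) = 307 + 361*(-63 - 374) = 307 + 361*(-437) = 307 - 157757 = -157450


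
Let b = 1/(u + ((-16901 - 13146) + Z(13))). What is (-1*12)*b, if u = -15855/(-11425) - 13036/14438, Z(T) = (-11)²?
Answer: 65981660/164544597157 ≈ 0.00040100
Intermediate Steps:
Z(T) = 121
u = 7997819/16495415 (u = -15855*(-1/11425) - 13036*1/14438 = 3171/2285 - 6518/7219 = 7997819/16495415 ≈ 0.48485)
b = -16495415/493633791471 (b = 1/(7997819/16495415 + ((-16901 - 13146) + 121)) = 1/(7997819/16495415 + (-30047 + 121)) = 1/(7997819/16495415 - 29926) = 1/(-493633791471/16495415) = -16495415/493633791471 ≈ -3.3416e-5)
(-1*12)*b = -1*12*(-16495415/493633791471) = -12*(-16495415/493633791471) = 65981660/164544597157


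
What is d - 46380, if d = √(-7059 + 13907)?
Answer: -46380 + 8*√107 ≈ -46297.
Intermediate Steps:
d = 8*√107 (d = √6848 = 8*√107 ≈ 82.753)
d - 46380 = 8*√107 - 46380 = -46380 + 8*√107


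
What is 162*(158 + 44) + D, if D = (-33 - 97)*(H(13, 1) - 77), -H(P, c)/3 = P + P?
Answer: 52874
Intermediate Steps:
H(P, c) = -6*P (H(P, c) = -3*(P + P) = -6*P)
D = 20150 (D = (-33 - 97)*(-6*13 - 77) = -130*(-78 - 77) = -130*(-155) = 20150)
162*(158 + 44) + D = 162*(158 + 44) + 20150 = 162*202 + 20150 = 32724 + 20150 = 52874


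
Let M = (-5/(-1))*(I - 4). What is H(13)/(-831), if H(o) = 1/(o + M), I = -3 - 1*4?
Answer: 1/34902 ≈ 2.8652e-5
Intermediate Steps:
I = -7 (I = -3 - 4 = -7)
M = -55 (M = (-5/(-1))*(-7 - 4) = -5*(-1)*(-11) = 5*(-11) = -55)
H(o) = 1/(-55 + o) (H(o) = 1/(o - 55) = 1/(-55 + o))
H(13)/(-831) = 1/((-55 + 13)*(-831)) = -1/831/(-42) = -1/42*(-1/831) = 1/34902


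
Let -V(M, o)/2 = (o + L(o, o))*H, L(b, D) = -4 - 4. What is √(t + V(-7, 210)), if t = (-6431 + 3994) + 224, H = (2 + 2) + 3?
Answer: 71*I ≈ 71.0*I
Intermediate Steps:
L(b, D) = -8
H = 7 (H = 4 + 3 = 7)
t = -2213 (t = -2437 + 224 = -2213)
V(M, o) = 112 - 14*o (V(M, o) = -2*(o - 8)*7 = -2*(-8 + o)*7 = -2*(-56 + 7*o) = 112 - 14*o)
√(t + V(-7, 210)) = √(-2213 + (112 - 14*210)) = √(-2213 + (112 - 2940)) = √(-2213 - 2828) = √(-5041) = 71*I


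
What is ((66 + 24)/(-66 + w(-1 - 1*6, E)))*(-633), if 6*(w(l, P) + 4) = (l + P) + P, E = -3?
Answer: 341820/433 ≈ 789.42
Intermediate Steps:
w(l, P) = -4 + P/3 + l/6 (w(l, P) = -4 + ((l + P) + P)/6 = -4 + ((P + l) + P)/6 = -4 + (l + 2*P)/6 = -4 + (P/3 + l/6) = -4 + P/3 + l/6)
((66 + 24)/(-66 + w(-1 - 1*6, E)))*(-633) = ((66 + 24)/(-66 + (-4 + (⅓)*(-3) + (-1 - 1*6)/6)))*(-633) = (90/(-66 + (-4 - 1 + (-1 - 6)/6)))*(-633) = (90/(-66 + (-4 - 1 + (⅙)*(-7))))*(-633) = (90/(-66 + (-4 - 1 - 7/6)))*(-633) = (90/(-66 - 37/6))*(-633) = (90/(-433/6))*(-633) = (90*(-6/433))*(-633) = -540/433*(-633) = 341820/433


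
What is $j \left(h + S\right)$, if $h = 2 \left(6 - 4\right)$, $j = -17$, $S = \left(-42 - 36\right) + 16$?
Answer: $986$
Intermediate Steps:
$S = -62$ ($S = -78 + 16 = -62$)
$h = 4$ ($h = 2 \cdot 2 = 4$)
$j \left(h + S\right) = - 17 \left(4 - 62\right) = \left(-17\right) \left(-58\right) = 986$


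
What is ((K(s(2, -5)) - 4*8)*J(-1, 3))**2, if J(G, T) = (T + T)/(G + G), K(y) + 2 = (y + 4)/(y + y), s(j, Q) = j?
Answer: 38025/4 ≈ 9506.3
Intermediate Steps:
K(y) = -2 + (4 + y)/(2*y) (K(y) = -2 + (y + 4)/(y + y) = -2 + (4 + y)/((2*y)) = -2 + (4 + y)*(1/(2*y)) = -2 + (4 + y)/(2*y))
J(G, T) = T/G (J(G, T) = (2*T)/((2*G)) = (2*T)*(1/(2*G)) = T/G)
((K(s(2, -5)) - 4*8)*J(-1, 3))**2 = (((-3/2 + 2/2) - 4*8)*(3/(-1)))**2 = (((-3/2 + 2*(1/2)) - 32)*(3*(-1)))**2 = (((-3/2 + 1) - 32)*(-3))**2 = ((-1/2 - 32)*(-3))**2 = (-65/2*(-3))**2 = (195/2)**2 = 38025/4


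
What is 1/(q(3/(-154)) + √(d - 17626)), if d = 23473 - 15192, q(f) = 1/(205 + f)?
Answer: 694474/1330294781203 - 996475489*I*√9345/9312063468421 ≈ 5.2205e-7 - 0.010345*I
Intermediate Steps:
d = 8281
1/(q(3/(-154)) + √(d - 17626)) = 1/(1/(205 + 3/(-154)) + √(8281 - 17626)) = 1/(1/(205 + 3*(-1/154)) + √(-9345)) = 1/(1/(205 - 3/154) + I*√9345) = 1/(1/(31567/154) + I*√9345) = 1/(154/31567 + I*√9345)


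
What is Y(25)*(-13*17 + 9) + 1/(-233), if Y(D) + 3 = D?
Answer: -1086713/233 ≈ -4664.0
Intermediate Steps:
Y(D) = -3 + D
Y(25)*(-13*17 + 9) + 1/(-233) = (-3 + 25)*(-13*17 + 9) + 1/(-233) = 22*(-221 + 9) - 1/233 = 22*(-212) - 1/233 = -4664 - 1/233 = -1086713/233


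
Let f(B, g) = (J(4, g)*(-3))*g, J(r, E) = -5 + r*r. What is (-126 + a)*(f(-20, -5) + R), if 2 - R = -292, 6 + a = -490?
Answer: -285498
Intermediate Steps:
J(r, E) = -5 + r²
a = -496 (a = -6 - 490 = -496)
f(B, g) = -33*g (f(B, g) = ((-5 + 4²)*(-3))*g = ((-5 + 16)*(-3))*g = (11*(-3))*g = -33*g)
R = 294 (R = 2 - 1*(-292) = 2 + 292 = 294)
(-126 + a)*(f(-20, -5) + R) = (-126 - 496)*(-33*(-5) + 294) = -622*(165 + 294) = -622*459 = -285498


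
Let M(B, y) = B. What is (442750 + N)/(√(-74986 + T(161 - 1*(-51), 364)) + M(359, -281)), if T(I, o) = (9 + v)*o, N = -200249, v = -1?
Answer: 87057859/200955 - 242501*I*√72074/200955 ≈ 433.22 - 323.97*I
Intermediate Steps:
T(I, o) = 8*o (T(I, o) = (9 - 1)*o = 8*o)
(442750 + N)/(√(-74986 + T(161 - 1*(-51), 364)) + M(359, -281)) = (442750 - 200249)/(√(-74986 + 8*364) + 359) = 242501/(√(-74986 + 2912) + 359) = 242501/(√(-72074) + 359) = 242501/(I*√72074 + 359) = 242501/(359 + I*√72074)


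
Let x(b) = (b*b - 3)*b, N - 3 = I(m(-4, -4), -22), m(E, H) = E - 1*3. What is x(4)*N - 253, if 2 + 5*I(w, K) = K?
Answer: -1733/5 ≈ -346.60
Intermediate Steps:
m(E, H) = -3 + E (m(E, H) = E - 3 = -3 + E)
I(w, K) = -⅖ + K/5
N = -9/5 (N = 3 + (-⅖ + (⅕)*(-22)) = 3 + (-⅖ - 22/5) = 3 - 24/5 = -9/5 ≈ -1.8000)
x(b) = b*(-3 + b²) (x(b) = (b² - 3)*b = (-3 + b²)*b = b*(-3 + b²))
x(4)*N - 253 = (4*(-3 + 4²))*(-9/5) - 253 = (4*(-3 + 16))*(-9/5) - 253 = (4*13)*(-9/5) - 253 = 52*(-9/5) - 253 = -468/5 - 253 = -1733/5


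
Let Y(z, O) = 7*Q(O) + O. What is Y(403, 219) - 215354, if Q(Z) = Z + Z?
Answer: -212069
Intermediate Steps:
Q(Z) = 2*Z
Y(z, O) = 15*O (Y(z, O) = 7*(2*O) + O = 14*O + O = 15*O)
Y(403, 219) - 215354 = 15*219 - 215354 = 3285 - 215354 = -212069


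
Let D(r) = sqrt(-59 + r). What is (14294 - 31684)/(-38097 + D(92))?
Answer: 110417805/241896896 + 8695*sqrt(33)/725690688 ≈ 0.45654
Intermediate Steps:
(14294 - 31684)/(-38097 + D(92)) = (14294 - 31684)/(-38097 + sqrt(-59 + 92)) = -17390/(-38097 + sqrt(33))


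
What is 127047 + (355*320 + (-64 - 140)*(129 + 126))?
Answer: 188627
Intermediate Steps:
127047 + (355*320 + (-64 - 140)*(129 + 126)) = 127047 + (113600 - 204*255) = 127047 + (113600 - 52020) = 127047 + 61580 = 188627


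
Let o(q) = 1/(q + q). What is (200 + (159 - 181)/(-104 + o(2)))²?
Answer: 6903615744/172225 ≈ 40085.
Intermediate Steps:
o(q) = 1/(2*q)
(200 + (159 - 181)/(-104 + o(2)))² = (200 + (159 - 181)/(-104 + (½)/2))² = (200 - 22/(-104 + (½)*(½)))² = (200 - 22/(-104 + ¼))² = (200 - 22/(-415/4))² = (200 - 22*(-4/415))² = (200 + 88/415)² = (83088/415)² = 6903615744/172225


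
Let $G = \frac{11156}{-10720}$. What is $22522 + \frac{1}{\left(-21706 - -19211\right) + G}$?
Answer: $\frac{150658416378}{6689389} \approx 22522.0$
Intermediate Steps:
$G = - \frac{2789}{2680}$ ($G = 11156 \left(- \frac{1}{10720}\right) = - \frac{2789}{2680} \approx -1.0407$)
$22522 + \frac{1}{\left(-21706 - -19211\right) + G} = 22522 + \frac{1}{\left(-21706 - -19211\right) - \frac{2789}{2680}} = 22522 + \frac{1}{\left(-21706 + 19211\right) - \frac{2789}{2680}} = 22522 + \frac{1}{-2495 - \frac{2789}{2680}} = 22522 + \frac{1}{- \frac{6689389}{2680}} = 22522 - \frac{2680}{6689389} = \frac{150658416378}{6689389}$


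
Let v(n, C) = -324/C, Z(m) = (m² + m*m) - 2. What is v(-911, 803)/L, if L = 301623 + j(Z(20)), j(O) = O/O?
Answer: -81/60551018 ≈ -1.3377e-6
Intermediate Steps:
Z(m) = -2 + 2*m² (Z(m) = (m² + m²) - 2 = 2*m² - 2 = -2 + 2*m²)
j(O) = 1
L = 301624 (L = 301623 + 1 = 301624)
v(-911, 803)/L = -324/803/301624 = -324*1/803*(1/301624) = -324/803*1/301624 = -81/60551018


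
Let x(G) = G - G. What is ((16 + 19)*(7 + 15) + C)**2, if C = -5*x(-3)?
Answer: 592900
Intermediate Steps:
x(G) = 0
C = 0 (C = -5*0 = 0)
((16 + 19)*(7 + 15) + C)**2 = ((16 + 19)*(7 + 15) + 0)**2 = (35*22 + 0)**2 = (770 + 0)**2 = 770**2 = 592900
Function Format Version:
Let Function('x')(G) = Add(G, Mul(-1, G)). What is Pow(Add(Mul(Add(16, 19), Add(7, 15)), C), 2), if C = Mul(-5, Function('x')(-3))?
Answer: 592900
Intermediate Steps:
Function('x')(G) = 0
C = 0 (C = Mul(-5, 0) = 0)
Pow(Add(Mul(Add(16, 19), Add(7, 15)), C), 2) = Pow(Add(Mul(Add(16, 19), Add(7, 15)), 0), 2) = Pow(Add(Mul(35, 22), 0), 2) = Pow(Add(770, 0), 2) = Pow(770, 2) = 592900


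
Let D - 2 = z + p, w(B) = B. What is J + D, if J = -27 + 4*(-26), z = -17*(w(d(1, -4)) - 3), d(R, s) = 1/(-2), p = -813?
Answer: -1765/2 ≈ -882.50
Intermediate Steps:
d(R, s) = -½
z = 119/2 (z = -17*(-½ - 3) = -17*(-7/2) = 119/2 ≈ 59.500)
J = -131 (J = -27 - 104 = -131)
D = -1503/2 (D = 2 + (119/2 - 813) = 2 - 1507/2 = -1503/2 ≈ -751.50)
J + D = -131 - 1503/2 = -1765/2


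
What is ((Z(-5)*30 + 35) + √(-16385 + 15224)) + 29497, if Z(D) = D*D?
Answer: 30282 + 3*I*√129 ≈ 30282.0 + 34.073*I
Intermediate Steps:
Z(D) = D²
((Z(-5)*30 + 35) + √(-16385 + 15224)) + 29497 = (((-5)²*30 + 35) + √(-16385 + 15224)) + 29497 = ((25*30 + 35) + √(-1161)) + 29497 = ((750 + 35) + 3*I*√129) + 29497 = (785 + 3*I*√129) + 29497 = 30282 + 3*I*√129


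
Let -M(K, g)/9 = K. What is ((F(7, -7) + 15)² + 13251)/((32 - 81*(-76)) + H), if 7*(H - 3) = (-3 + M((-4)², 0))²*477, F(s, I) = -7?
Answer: 2663/295738 ≈ 0.0090046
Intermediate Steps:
M(K, g) = -9*K
H = 1472502 (H = 3 + ((-3 - 9*(-4)²)²*477)/7 = 3 + ((-3 - 9*16)²*477)/7 = 3 + ((-3 - 144)²*477)/7 = 3 + ((-147)²*477)/7 = 3 + (21609*477)/7 = 3 + (⅐)*10307493 = 3 + 1472499 = 1472502)
((F(7, -7) + 15)² + 13251)/((32 - 81*(-76)) + H) = ((-7 + 15)² + 13251)/((32 - 81*(-76)) + 1472502) = (8² + 13251)/((32 + 6156) + 1472502) = (64 + 13251)/(6188 + 1472502) = 13315/1478690 = 13315*(1/1478690) = 2663/295738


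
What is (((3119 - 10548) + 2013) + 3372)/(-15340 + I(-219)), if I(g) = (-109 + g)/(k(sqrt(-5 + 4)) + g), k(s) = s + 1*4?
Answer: 45289694940/339860483737 + 20951*I/339860483737 ≈ 0.13326 + 6.1646e-8*I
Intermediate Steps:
k(s) = 4 + s (k(s) = s + 4 = 4 + s)
I(g) = (-109 + g)/(4 + I + g) (I(g) = (-109 + g)/((4 + sqrt(-5 + 4)) + g) = (-109 + g)/((4 + sqrt(-1)) + g) = (-109 + g)/((4 + I) + g) = (-109 + g)/(4 + I + g))
(((3119 - 10548) + 2013) + 3372)/(-15340 + I(-219)) = (((3119 - 10548) + 2013) + 3372)/(-15340 + (-109 - 219)/(4 + I - 219)) = ((-7429 + 2013) + 3372)/(-15340 - 328/(-215 + I)) = (-5416 + 3372)/(-15340 + ((-215 - I)/46226)*(-328)) = -2044/(-15340 - 164*(-215 - I)/23113)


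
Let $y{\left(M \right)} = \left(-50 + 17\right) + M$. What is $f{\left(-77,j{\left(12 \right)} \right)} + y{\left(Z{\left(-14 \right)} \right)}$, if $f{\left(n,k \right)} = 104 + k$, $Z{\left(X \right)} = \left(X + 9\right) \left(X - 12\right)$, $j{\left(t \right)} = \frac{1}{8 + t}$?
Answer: $\frac{4021}{20} \approx 201.05$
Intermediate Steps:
$Z{\left(X \right)} = \left(-12 + X\right) \left(9 + X\right)$ ($Z{\left(X \right)} = \left(9 + X\right) \left(-12 + X\right) = \left(-12 + X\right) \left(9 + X\right)$)
$y{\left(M \right)} = -33 + M$
$f{\left(-77,j{\left(12 \right)} \right)} + y{\left(Z{\left(-14 \right)} \right)} = \left(104 + \frac{1}{8 + 12}\right) - -97 = \left(104 + \frac{1}{20}\right) + \left(-33 + \left(-108 + 196 + 42\right)\right) = \left(104 + \frac{1}{20}\right) + \left(-33 + 130\right) = \frac{2081}{20} + 97 = \frac{4021}{20}$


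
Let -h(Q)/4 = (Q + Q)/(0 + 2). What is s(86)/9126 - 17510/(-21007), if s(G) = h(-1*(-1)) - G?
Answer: 8772535/10650549 ≈ 0.82367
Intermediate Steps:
h(Q) = -4*Q (h(Q) = -4*(Q + Q)/(0 + 2) = -4*2*Q/2 = -4*Q)
s(G) = -4 - G (s(G) = -(-4)*(-1) - G = -4*1 - G = -4 - G)
s(86)/9126 - 17510/(-21007) = (-4 - 1*86)/9126 - 17510/(-21007) = (-4 - 86)*(1/9126) - 17510*(-1/21007) = -90*1/9126 + 17510/21007 = -5/507 + 17510/21007 = 8772535/10650549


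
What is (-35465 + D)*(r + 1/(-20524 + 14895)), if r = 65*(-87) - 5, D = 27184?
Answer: 20294909817/433 ≈ 4.6870e+7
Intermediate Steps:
r = -5660 (r = -5655 - 5 = -5660)
(-35465 + D)*(r + 1/(-20524 + 14895)) = (-35465 + 27184)*(-5660 + 1/(-20524 + 14895)) = -8281*(-5660 + 1/(-5629)) = -8281*(-5660 - 1/5629) = -8281*(-31860141/5629) = 20294909817/433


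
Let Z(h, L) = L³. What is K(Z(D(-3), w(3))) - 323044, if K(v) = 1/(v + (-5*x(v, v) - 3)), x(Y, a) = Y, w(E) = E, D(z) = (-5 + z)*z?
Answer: -35857885/111 ≈ -3.2304e+5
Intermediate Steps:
D(z) = z*(-5 + z)
K(v) = 1/(-3 - 4*v) (K(v) = 1/(v + (-5*v - 3)) = 1/(v + (-3 - 5*v)) = 1/(-3 - 4*v))
K(Z(D(-3), w(3))) - 323044 = -1/(3 + 4*3³) - 323044 = -1/(3 + 4*27) - 323044 = -1/(3 + 108) - 323044 = -1/111 - 323044 = -35857885/111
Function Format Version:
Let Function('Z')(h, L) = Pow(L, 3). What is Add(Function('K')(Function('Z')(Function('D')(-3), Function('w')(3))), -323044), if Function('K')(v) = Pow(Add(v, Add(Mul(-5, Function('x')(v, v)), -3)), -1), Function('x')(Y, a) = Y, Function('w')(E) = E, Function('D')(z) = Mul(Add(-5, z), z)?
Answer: Rational(-35857885, 111) ≈ -3.2304e+5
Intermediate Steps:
Function('D')(z) = Mul(z, Add(-5, z))
Function('K')(v) = Pow(Add(-3, Mul(-4, v)), -1) (Function('K')(v) = Pow(Add(v, Add(Mul(-5, v), -3)), -1) = Pow(Add(v, Add(-3, Mul(-5, v))), -1) = Pow(Add(-3, Mul(-4, v)), -1))
Add(Function('K')(Function('Z')(Function('D')(-3), Function('w')(3))), -323044) = Add(Mul(-1, Pow(Add(3, Mul(4, Pow(3, 3))), -1)), -323044) = Add(Mul(-1, Pow(Add(3, Mul(4, 27)), -1)), -323044) = Add(Mul(-1, Pow(Add(3, 108), -1)), -323044) = Add(Mul(-1, Pow(111, -1)), -323044) = Add(Mul(-1, Rational(1, 111)), -323044) = Add(Rational(-1, 111), -323044) = Rational(-35857885, 111)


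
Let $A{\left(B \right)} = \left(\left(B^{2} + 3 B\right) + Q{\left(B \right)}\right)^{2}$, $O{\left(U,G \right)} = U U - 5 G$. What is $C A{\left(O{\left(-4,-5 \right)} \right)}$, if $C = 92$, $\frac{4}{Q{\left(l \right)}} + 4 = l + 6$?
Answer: $\frac{553659291392}{1849} \approx 2.9944 \cdot 10^{8}$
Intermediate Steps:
$Q{\left(l \right)} = \frac{4}{2 + l}$ ($Q{\left(l \right)} = \frac{4}{-4 + \left(l + 6\right)} = \frac{4}{-4 + \left(6 + l\right)} = \frac{4}{2 + l}$)
$O{\left(U,G \right)} = U^{2} - 5 G$
$A{\left(B \right)} = \left(B^{2} + 3 B + \frac{4}{2 + B}\right)^{2}$ ($A{\left(B \right)} = \left(\left(B^{2} + 3 B\right) + \frac{4}{2 + B}\right)^{2} = \left(B^{2} + 3 B + \frac{4}{2 + B}\right)^{2}$)
$C A{\left(O{\left(-4,-5 \right)} \right)} = 92 \frac{\left(4 + \left(\left(-4\right)^{2} - -25\right) \left(2 + \left(\left(-4\right)^{2} - -25\right)\right) \left(3 + \left(\left(-4\right)^{2} - -25\right)\right)\right)^{2}}{\left(2 + \left(\left(-4\right)^{2} - -25\right)\right)^{2}} = 92 \frac{\left(4 + \left(16 + 25\right) \left(2 + \left(16 + 25\right)\right) \left(3 + \left(16 + 25\right)\right)\right)^{2}}{\left(2 + \left(16 + 25\right)\right)^{2}} = 92 \frac{\left(4 + 41 \left(2 + 41\right) \left(3 + 41\right)\right)^{2}}{\left(2 + 41\right)^{2}} = 92 \frac{\left(4 + 41 \cdot 43 \cdot 44\right)^{2}}{1849} = 92 \frac{\left(4 + 77572\right)^{2}}{1849} = 92 \frac{77576^{2}}{1849} = 92 \cdot \frac{1}{1849} \cdot 6018035776 = 92 \cdot \frac{6018035776}{1849} = \frac{553659291392}{1849}$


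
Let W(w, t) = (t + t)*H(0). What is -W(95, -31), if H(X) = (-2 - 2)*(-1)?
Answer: 248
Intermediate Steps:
H(X) = 4 (H(X) = -4*(-1) = 4)
W(w, t) = 8*t (W(w, t) = (t + t)*4 = (2*t)*4 = 8*t)
-W(95, -31) = -8*(-31) = -1*(-248) = 248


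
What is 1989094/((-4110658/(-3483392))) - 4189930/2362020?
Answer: 818296654006411951/485472820458 ≈ 1.6856e+6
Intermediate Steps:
1989094/((-4110658/(-3483392))) - 4189930/2362020 = 1989094/((-4110658*(-1/3483392))) - 4189930*1/2362020 = 1989094/(2055329/1741696) - 418993/236202 = 1989094*(1741696/2055329) - 418993/236202 = 3464397063424/2055329 - 418993/236202 = 818296654006411951/485472820458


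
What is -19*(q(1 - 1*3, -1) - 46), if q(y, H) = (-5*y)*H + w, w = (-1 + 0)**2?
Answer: 1045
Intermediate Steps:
w = 1 (w = (-1)**2 = 1)
q(y, H) = 1 - 5*H*y (q(y, H) = (-5*y)*H + 1 = -5*H*y + 1 = 1 - 5*H*y)
-19*(q(1 - 1*3, -1) - 46) = -19*((1 - 5*(-1)*(1 - 1*3)) - 46) = -19*((1 - 5*(-1)*(1 - 3)) - 46) = -19*((1 - 5*(-1)*(-2)) - 46) = -19*((1 - 10) - 46) = -19*(-9 - 46) = -19*(-55) = 1045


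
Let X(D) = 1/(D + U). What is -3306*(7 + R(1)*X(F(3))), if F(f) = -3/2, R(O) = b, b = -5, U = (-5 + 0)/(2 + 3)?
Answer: -29754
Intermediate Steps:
U = -1 (U = -5/5 = -5*⅕ = -1)
R(O) = -5
F(f) = -3/2 (F(f) = -3*½ = -3/2)
X(D) = 1/(-1 + D) (X(D) = 1/(D - 1) = 1/(-1 + D))
-3306*(7 + R(1)*X(F(3))) = -3306*(7 - 5/(-1 - 3/2)) = -3306*(7 - 5/(-5/2)) = -3306*(7 - 5*(-⅖)) = -3306*(7 + 2) = -3306*9 = -29754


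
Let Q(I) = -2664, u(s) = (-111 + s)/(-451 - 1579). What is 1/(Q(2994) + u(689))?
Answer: -1015/2704249 ≈ -0.00037534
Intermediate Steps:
u(s) = 111/2030 - s/2030 (u(s) = (-111 + s)/(-2030) = (-111 + s)*(-1/2030) = 111/2030 - s/2030)
1/(Q(2994) + u(689)) = 1/(-2664 + (111/2030 - 1/2030*689)) = 1/(-2664 + (111/2030 - 689/2030)) = 1/(-2664 - 289/1015) = 1/(-2704249/1015) = -1015/2704249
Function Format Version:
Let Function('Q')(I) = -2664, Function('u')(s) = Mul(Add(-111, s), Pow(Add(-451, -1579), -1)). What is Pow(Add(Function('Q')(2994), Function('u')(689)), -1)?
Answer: Rational(-1015, 2704249) ≈ -0.00037534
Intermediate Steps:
Function('u')(s) = Add(Rational(111, 2030), Mul(Rational(-1, 2030), s)) (Function('u')(s) = Mul(Add(-111, s), Pow(-2030, -1)) = Mul(Add(-111, s), Rational(-1, 2030)) = Add(Rational(111, 2030), Mul(Rational(-1, 2030), s)))
Pow(Add(Function('Q')(2994), Function('u')(689)), -1) = Pow(Add(-2664, Add(Rational(111, 2030), Mul(Rational(-1, 2030), 689))), -1) = Pow(Add(-2664, Add(Rational(111, 2030), Rational(-689, 2030))), -1) = Pow(Add(-2664, Rational(-289, 1015)), -1) = Pow(Rational(-2704249, 1015), -1) = Rational(-1015, 2704249)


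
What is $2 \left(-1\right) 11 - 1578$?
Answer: $-1600$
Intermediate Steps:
$2 \left(-1\right) 11 - 1578 = \left(-2\right) 11 - 1578 = -22 - 1578 = -1600$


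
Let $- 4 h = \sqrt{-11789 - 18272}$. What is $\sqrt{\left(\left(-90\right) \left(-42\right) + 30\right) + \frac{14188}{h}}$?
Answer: $\frac{\sqrt{3442958777010 + 1706021872 i \sqrt{30061}}}{30061} \approx 61.782 + 2.649 i$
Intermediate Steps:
$h = - \frac{i \sqrt{30061}}{4}$ ($h = - \frac{\sqrt{-11789 - 18272}}{4} = - \frac{\sqrt{-30061}}{4} = - \frac{i \sqrt{30061}}{4} \approx - 43.345 i$)
$\sqrt{\left(\left(-90\right) \left(-42\right) + 30\right) + \frac{14188}{h}} = \sqrt{\left(\left(-90\right) \left(-42\right) + 30\right) + \frac{14188}{\left(- \frac{1}{4}\right) i \sqrt{30061}}} = \sqrt{\left(3780 + 30\right) + 14188 \frac{4 i \sqrt{30061}}{30061}} = \sqrt{3810 + \frac{56752 i \sqrt{30061}}{30061}}$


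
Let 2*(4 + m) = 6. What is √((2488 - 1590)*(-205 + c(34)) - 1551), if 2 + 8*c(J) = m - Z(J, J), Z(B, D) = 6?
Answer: I*√746605/2 ≈ 432.03*I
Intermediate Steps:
m = -1 (m = -4 + (½)*6 = -4 + 3 = -1)
c(J) = -9/8 (c(J) = -¼ + (-1 - 1*6)/8 = -¼ + (-1 - 6)/8 = -¼ + (⅛)*(-7) = -¼ - 7/8 = -9/8)
√((2488 - 1590)*(-205 + c(34)) - 1551) = √((2488 - 1590)*(-205 - 9/8) - 1551) = √(898*(-1649/8) - 1551) = √(-740401/4 - 1551) = √(-746605/4) = I*√746605/2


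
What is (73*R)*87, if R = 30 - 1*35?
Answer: -31755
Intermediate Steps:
R = -5 (R = 30 - 35 = -5)
(73*R)*87 = (73*(-5))*87 = -365*87 = -31755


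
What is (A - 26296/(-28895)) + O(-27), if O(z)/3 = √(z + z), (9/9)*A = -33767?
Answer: -975671169/28895 + 9*I*√6 ≈ -33766.0 + 22.045*I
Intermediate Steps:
A = -33767
O(z) = 3*√2*√z (O(z) = 3*√(z + z) = 3*√(2*z) = 3*(√2*√z) = 3*√2*√z)
(A - 26296/(-28895)) + O(-27) = (-33767 - 26296/(-28895)) + 3*√2*√(-27) = (-33767 - 26296*(-1/28895)) + 3*√2*(3*I*√3) = (-33767 + 26296/28895) + 9*I*√6 = -975671169/28895 + 9*I*√6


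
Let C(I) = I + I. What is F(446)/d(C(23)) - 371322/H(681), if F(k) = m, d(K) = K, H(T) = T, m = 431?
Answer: -5595767/10442 ≈ -535.89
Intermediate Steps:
C(I) = 2*I
F(k) = 431
F(446)/d(C(23)) - 371322/H(681) = 431/((2*23)) - 371322/681 = 431/46 - 371322*1/681 = 431*(1/46) - 123774/227 = 431/46 - 123774/227 = -5595767/10442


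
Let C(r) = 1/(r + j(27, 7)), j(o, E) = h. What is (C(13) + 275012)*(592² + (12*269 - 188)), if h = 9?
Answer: 1069396439280/11 ≈ 9.7218e+10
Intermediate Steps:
j(o, E) = 9
C(r) = 1/(9 + r) (C(r) = 1/(r + 9) = 1/(9 + r))
(C(13) + 275012)*(592² + (12*269 - 188)) = (1/(9 + 13) + 275012)*(592² + (12*269 - 188)) = (1/22 + 275012)*(350464 + (3228 - 188)) = (1/22 + 275012)*(350464 + 3040) = (6050265/22)*353504 = 1069396439280/11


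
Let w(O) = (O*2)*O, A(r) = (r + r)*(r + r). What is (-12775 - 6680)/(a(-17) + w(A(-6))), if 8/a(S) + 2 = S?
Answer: -73929/157592 ≈ -0.46912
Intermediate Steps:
a(S) = 8/(-2 + S)
A(r) = 4*r**2 (A(r) = (2*r)*(2*r) = 4*r**2)
w(O) = 2*O**2 (w(O) = (2*O)*O = 2*O**2)
(-12775 - 6680)/(a(-17) + w(A(-6))) = (-12775 - 6680)/(8/(-2 - 17) + 2*(4*(-6)**2)**2) = -19455/(8/(-19) + 2*(4*36)**2) = -19455/(8*(-1/19) + 2*144**2) = -19455/(-8/19 + 2*20736) = -19455/(-8/19 + 41472) = -19455/787960/19 = -19455*19/787960 = -73929/157592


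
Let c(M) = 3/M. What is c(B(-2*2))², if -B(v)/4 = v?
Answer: 9/256 ≈ 0.035156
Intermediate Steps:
B(v) = -4*v
c(B(-2*2))² = (3/((-(-8)*2)))² = (3/((-4*(-4))))² = (3/16)² = 9/256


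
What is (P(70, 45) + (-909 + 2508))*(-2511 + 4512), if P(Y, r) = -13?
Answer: 3173586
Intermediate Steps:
(P(70, 45) + (-909 + 2508))*(-2511 + 4512) = (-13 + (-909 + 2508))*(-2511 + 4512) = (-13 + 1599)*2001 = 1586*2001 = 3173586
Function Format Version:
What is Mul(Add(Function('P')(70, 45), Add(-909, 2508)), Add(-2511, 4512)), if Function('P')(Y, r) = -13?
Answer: 3173586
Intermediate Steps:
Mul(Add(Function('P')(70, 45), Add(-909, 2508)), Add(-2511, 4512)) = Mul(Add(-13, Add(-909, 2508)), Add(-2511, 4512)) = Mul(Add(-13, 1599), 2001) = Mul(1586, 2001) = 3173586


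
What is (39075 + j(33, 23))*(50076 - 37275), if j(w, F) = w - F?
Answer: 500327085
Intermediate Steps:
(39075 + j(33, 23))*(50076 - 37275) = (39075 + (33 - 1*23))*(50076 - 37275) = (39075 + (33 - 23))*12801 = (39075 + 10)*12801 = 39085*12801 = 500327085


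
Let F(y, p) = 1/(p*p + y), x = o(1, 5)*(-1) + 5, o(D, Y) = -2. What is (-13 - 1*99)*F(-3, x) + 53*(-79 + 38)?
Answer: -50035/23 ≈ -2175.4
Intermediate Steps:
x = 7 (x = -2*(-1) + 5 = 2 + 5 = 7)
F(y, p) = 1/(y + p²) (F(y, p) = 1/(p² + y) = 1/(y + p²))
(-13 - 1*99)*F(-3, x) + 53*(-79 + 38) = (-13 - 1*99)/(-3 + 7²) + 53*(-79 + 38) = (-13 - 99)/(-3 + 49) + 53*(-41) = -112/46 - 2173 = -112*1/46 - 2173 = -56/23 - 2173 = -50035/23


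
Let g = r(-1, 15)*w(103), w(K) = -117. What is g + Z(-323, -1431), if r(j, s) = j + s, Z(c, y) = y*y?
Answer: 2046123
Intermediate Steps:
Z(c, y) = y²
g = -1638 (g = (-1 + 15)*(-117) = 14*(-117) = -1638)
g + Z(-323, -1431) = -1638 + (-1431)² = -1638 + 2047761 = 2046123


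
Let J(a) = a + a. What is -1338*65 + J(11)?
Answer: -86948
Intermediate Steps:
J(a) = 2*a
-1338*65 + J(11) = -1338*65 + 2*11 = -86970 + 22 = -86948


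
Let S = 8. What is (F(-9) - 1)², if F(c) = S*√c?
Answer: (1 - 24*I)² ≈ -575.0 - 48.0*I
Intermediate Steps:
F(c) = 8*√c
(F(-9) - 1)² = (8*√(-9) - 1)² = (8*(3*I) - 1)² = (24*I - 1)² = (-1 + 24*I)²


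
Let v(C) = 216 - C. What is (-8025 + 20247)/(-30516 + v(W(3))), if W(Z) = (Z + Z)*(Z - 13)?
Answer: -97/240 ≈ -0.40417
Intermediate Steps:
W(Z) = 2*Z*(-13 + Z) (W(Z) = (2*Z)*(-13 + Z) = 2*Z*(-13 + Z))
(-8025 + 20247)/(-30516 + v(W(3))) = (-8025 + 20247)/(-30516 + (216 - 2*3*(-13 + 3))) = 12222/(-30516 + (216 - 2*3*(-10))) = 12222/(-30516 + (216 - 1*(-60))) = 12222/(-30516 + (216 + 60)) = 12222/(-30516 + 276) = 12222/(-30240) = 12222*(-1/30240) = -97/240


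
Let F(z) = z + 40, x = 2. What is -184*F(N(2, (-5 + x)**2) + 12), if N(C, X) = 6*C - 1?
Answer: -11592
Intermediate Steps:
N(C, X) = -1 + 6*C
F(z) = 40 + z
-184*F(N(2, (-5 + x)**2) + 12) = -184*(40 + ((-1 + 6*2) + 12)) = -184*(40 + ((-1 + 12) + 12)) = -184*(40 + (11 + 12)) = -184*(40 + 23) = -184*63 = -11592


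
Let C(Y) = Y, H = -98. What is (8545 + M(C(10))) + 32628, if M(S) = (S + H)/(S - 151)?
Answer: 5805481/141 ≈ 41174.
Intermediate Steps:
M(S) = (-98 + S)/(-151 + S) (M(S) = (S - 98)/(S - 151) = (-98 + S)/(-151 + S))
(8545 + M(C(10))) + 32628 = (8545 + (-98 + 10)/(-151 + 10)) + 32628 = (8545 - 88/(-141)) + 32628 = (8545 - 1/141*(-88)) + 32628 = (8545 + 88/141) + 32628 = 1204933/141 + 32628 = 5805481/141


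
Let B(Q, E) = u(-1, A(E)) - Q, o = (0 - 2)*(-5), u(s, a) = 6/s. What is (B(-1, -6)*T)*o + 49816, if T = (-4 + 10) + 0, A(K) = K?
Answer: 49516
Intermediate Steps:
o = 10 (o = -2*(-5) = 10)
B(Q, E) = -6 - Q (B(Q, E) = 6/(-1) - Q = 6*(-1) - Q = -6 - Q)
T = 6 (T = 6 + 0 = 6)
(B(-1, -6)*T)*o + 49816 = ((-6 - 1*(-1))*6)*10 + 49816 = ((-6 + 1)*6)*10 + 49816 = -5*6*10 + 49816 = -30*10 + 49816 = -300 + 49816 = 49516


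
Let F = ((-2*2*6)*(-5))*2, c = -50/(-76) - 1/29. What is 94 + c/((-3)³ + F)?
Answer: 7354977/78242 ≈ 94.003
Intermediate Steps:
c = 687/1102 (c = -50*(-1/76) - 1*1/29 = 25/38 - 1/29 = 687/1102 ≈ 0.62341)
F = 240 (F = (-4*6*(-5))*2 = -24*(-5)*2 = 120*2 = 240)
94 + c/((-3)³ + F) = 94 + (687/1102)/((-3)³ + 240) = 94 + (687/1102)/(-27 + 240) = 94 + (687/1102)/213 = 94 + (1/213)*(687/1102) = 94 + 229/78242 = 7354977/78242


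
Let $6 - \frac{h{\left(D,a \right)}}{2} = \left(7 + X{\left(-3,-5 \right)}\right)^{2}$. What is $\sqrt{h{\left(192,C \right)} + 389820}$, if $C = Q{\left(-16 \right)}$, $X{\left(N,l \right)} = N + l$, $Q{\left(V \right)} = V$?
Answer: $\sqrt{389830} \approx 624.36$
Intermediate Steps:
$C = -16$
$h{\left(D,a \right)} = 10$ ($h{\left(D,a \right)} = 12 - 2 \left(7 - 8\right)^{2} = 12 - 2 \left(-1\right)^{2} = 12 - 2 = 10$)
$\sqrt{h{\left(192,C \right)} + 389820} = \sqrt{10 + 389820} = \sqrt{389830}$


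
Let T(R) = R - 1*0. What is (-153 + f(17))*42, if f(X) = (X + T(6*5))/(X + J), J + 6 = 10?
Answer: -6332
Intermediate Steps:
J = 4 (J = -6 + 10 = 4)
T(R) = R (T(R) = R + 0 = R)
f(X) = (30 + X)/(4 + X) (f(X) = (X + 6*5)/(X + 4) = (X + 30)/(4 + X) = (30 + X)/(4 + X))
(-153 + f(17))*42 = (-153 + (30 + 17)/(4 + 17))*42 = (-153 + 47/21)*42 = -3166/21*42 = -6332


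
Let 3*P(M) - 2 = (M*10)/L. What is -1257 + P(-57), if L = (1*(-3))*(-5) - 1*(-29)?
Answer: -83203/66 ≈ -1260.7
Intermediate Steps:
L = 44 (L = -3*(-5) + 29 = 15 + 29 = 44)
P(M) = ⅔ + 5*M/66 (P(M) = ⅔ + ((M*10)/44)/3 = ⅔ + ((10*M)*(1/44))/3 = ⅔ + (5*M/22)/3 = ⅔ + 5*M/66)
-1257 + P(-57) = -1257 + (⅔ + (5/66)*(-57)) = -1257 + (⅔ - 95/22) = -1257 - 241/66 = -83203/66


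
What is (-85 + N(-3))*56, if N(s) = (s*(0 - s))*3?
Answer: -6272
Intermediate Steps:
N(s) = -3*s² (N(s) = (s*(-s))*3 = -s²*3 = -3*s²)
(-85 + N(-3))*56 = (-85 - 3*(-3)²)*56 = (-85 - 3*9)*56 = (-85 - 27)*56 = -112*56 = -6272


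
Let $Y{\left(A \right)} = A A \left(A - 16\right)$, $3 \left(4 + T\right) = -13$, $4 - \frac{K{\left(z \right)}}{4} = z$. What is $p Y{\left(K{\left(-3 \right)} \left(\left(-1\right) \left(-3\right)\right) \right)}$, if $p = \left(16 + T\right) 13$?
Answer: $47820864$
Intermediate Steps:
$K{\left(z \right)} = 16 - 4 z$
$T = - \frac{25}{3}$ ($T = -4 + \frac{1}{3} \left(-13\right) = -4 - \frac{13}{3} = - \frac{25}{3} \approx -8.3333$)
$Y{\left(A \right)} = A^{2} \left(-16 + A\right)$
$p = \frac{299}{3}$ ($p = \left(16 - \frac{25}{3}\right) 13 = \frac{23}{3} \cdot 13 = \frac{299}{3} \approx 99.667$)
$p Y{\left(K{\left(-3 \right)} \left(\left(-1\right) \left(-3\right)\right) \right)} = \frac{299 \left(\left(16 - -12\right) \left(\left(-1\right) \left(-3\right)\right)\right)^{2} \left(-16 + \left(16 - -12\right) \left(\left(-1\right) \left(-3\right)\right)\right)}{3} = \frac{299 \left(\left(16 + 12\right) 3\right)^{2} \left(-16 + \left(16 + 12\right) 3\right)}{3} = \frac{299 \left(28 \cdot 3\right)^{2} \left(-16 + 28 \cdot 3\right)}{3} = \frac{299 \cdot 84^{2} \left(-16 + 84\right)}{3} = \frac{299 \cdot 7056 \cdot 68}{3} = \frac{299}{3} \cdot 479808 = 47820864$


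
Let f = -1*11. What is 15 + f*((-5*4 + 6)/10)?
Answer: 152/5 ≈ 30.400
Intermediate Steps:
f = -11
15 + f*((-5*4 + 6)/10) = 15 - 11*(-5*4 + 6)/10 = 15 - 11*(-20 + 6)/10 = 15 - (-154)/10 = 15 - 11*(-7/5) = 15 + 77/5 = 152/5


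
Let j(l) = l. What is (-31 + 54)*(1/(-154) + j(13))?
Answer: 46023/154 ≈ 298.85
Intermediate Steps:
(-31 + 54)*(1/(-154) + j(13)) = (-31 + 54)*(1/(-154) + 13) = 23*(-1/154 + 13) = 23*(2001/154) = 46023/154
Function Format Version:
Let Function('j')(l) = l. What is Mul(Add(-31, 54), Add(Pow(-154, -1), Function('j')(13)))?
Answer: Rational(46023, 154) ≈ 298.85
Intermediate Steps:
Mul(Add(-31, 54), Add(Pow(-154, -1), Function('j')(13))) = Mul(Add(-31, 54), Add(Pow(-154, -1), 13)) = Mul(23, Add(Rational(-1, 154), 13)) = Mul(23, Rational(2001, 154)) = Rational(46023, 154)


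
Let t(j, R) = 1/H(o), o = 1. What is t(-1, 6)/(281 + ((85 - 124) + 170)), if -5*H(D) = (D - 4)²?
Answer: -5/3708 ≈ -0.0013484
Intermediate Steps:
H(D) = -(-4 + D)²/5 (H(D) = -(D - 4)²/5 = -(-4 + D)²/5)
t(j, R) = -5/9 (t(j, R) = 1/(-(-4 + 1)²/5) = 1/(-⅕*(-3)²) = 1/(-⅕*9) = 1/(-9/5) = -5/9)
t(-1, 6)/(281 + ((85 - 124) + 170)) = -5/9/(281 + ((85 - 124) + 170)) = -5/9/(281 + (-39 + 170)) = -5/9/(281 + 131) = -5/9/412 = (1/412)*(-5/9) = -5/3708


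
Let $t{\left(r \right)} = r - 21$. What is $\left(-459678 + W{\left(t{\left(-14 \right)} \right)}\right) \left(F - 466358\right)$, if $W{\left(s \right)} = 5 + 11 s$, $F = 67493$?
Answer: $183501034170$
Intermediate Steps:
$t{\left(r \right)} = -21 + r$
$\left(-459678 + W{\left(t{\left(-14 \right)} \right)}\right) \left(F - 466358\right) = \left(-459678 + \left(5 + 11 \left(-21 - 14\right)\right)\right) \left(67493 - 466358\right) = \left(-459678 + \left(5 + 11 \left(-35\right)\right)\right) \left(-398865\right) = \left(-459678 + \left(5 - 385\right)\right) \left(-398865\right) = \left(-459678 - 380\right) \left(-398865\right) = \left(-460058\right) \left(-398865\right) = 183501034170$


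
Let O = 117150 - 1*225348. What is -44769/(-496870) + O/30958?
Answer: -26187190779/7691050730 ≈ -3.4049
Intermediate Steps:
O = -108198 (O = 117150 - 225348 = -108198)
-44769/(-496870) + O/30958 = -44769/(-496870) - 108198/30958 = -44769*(-1/496870) - 108198*1/30958 = 44769/496870 - 54099/15479 = -26187190779/7691050730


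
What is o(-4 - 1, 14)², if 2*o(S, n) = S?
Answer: 25/4 ≈ 6.2500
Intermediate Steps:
o(S, n) = S/2
o(-4 - 1, 14)² = ((-4 - 1)/2)² = ((½)*(-5))² = (-5/2)² = 25/4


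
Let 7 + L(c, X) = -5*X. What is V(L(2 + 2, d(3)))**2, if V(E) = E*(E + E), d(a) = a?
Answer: 937024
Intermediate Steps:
L(c, X) = -7 - 5*X
V(E) = 2*E**2 (V(E) = E*(2*E) = 2*E**2)
V(L(2 + 2, d(3)))**2 = (2*(-7 - 5*3)**2)**2 = (2*(-7 - 15)**2)**2 = (2*(-22)**2)**2 = (2*484)**2 = 968**2 = 937024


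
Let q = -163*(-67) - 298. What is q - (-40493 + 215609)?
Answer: -164493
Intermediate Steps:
q = 10623 (q = 10921 - 298 = 10623)
q - (-40493 + 215609) = 10623 - (-40493 + 215609) = 10623 - 1*175116 = 10623 - 175116 = -164493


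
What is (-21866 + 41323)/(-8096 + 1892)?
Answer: -19457/6204 ≈ -3.1362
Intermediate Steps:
(-21866 + 41323)/(-8096 + 1892) = 19457/(-6204) = 19457*(-1/6204) = -19457/6204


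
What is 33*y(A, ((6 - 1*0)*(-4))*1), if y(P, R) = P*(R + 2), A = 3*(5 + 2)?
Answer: -15246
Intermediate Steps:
A = 21 (A = 3*7 = 21)
y(P, R) = P*(2 + R)
33*y(A, ((6 - 1*0)*(-4))*1) = 33*(21*(2 + ((6 - 1*0)*(-4))*1)) = 33*(21*(2 + ((6 + 0)*(-4))*1)) = 33*(21*(2 + (6*(-4))*1)) = 33*(21*(2 - 24*1)) = 33*(21*(2 - 24)) = 33*(21*(-22)) = 33*(-462) = -15246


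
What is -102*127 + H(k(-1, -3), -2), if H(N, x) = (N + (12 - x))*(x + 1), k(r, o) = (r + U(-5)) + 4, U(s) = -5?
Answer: -12966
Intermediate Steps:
k(r, o) = -1 + r (k(r, o) = (r - 5) + 4 = (-5 + r) + 4 = -1 + r)
H(N, x) = (1 + x)*(12 + N - x) (H(N, x) = (12 + N - x)*(1 + x) = (1 + x)*(12 + N - x))
-102*127 + H(k(-1, -3), -2) = -102*127 + (12 + (-1 - 1) - 1*(-2)**2 + 11*(-2) + (-1 - 1)*(-2)) = -12954 + (12 - 2 - 1*4 - 22 - 2*(-2)) = -12954 + (12 - 2 - 4 - 22 + 4) = -12954 - 12 = -12966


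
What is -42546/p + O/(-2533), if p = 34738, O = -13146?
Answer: 174448365/43995677 ≈ 3.9651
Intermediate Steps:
-42546/p + O/(-2533) = -42546/34738 - 13146/(-2533) = -42546*1/34738 - 13146*(-1/2533) = -21273/17369 + 13146/2533 = 174448365/43995677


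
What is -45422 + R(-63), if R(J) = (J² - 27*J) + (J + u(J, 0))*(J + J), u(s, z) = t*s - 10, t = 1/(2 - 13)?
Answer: -344032/11 ≈ -31276.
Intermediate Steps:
t = -1/11 (t = 1/(-11) = -1/11 ≈ -0.090909)
u(s, z) = -10 - s/11 (u(s, z) = -s/11 - 10 = -10 - s/11)
R(J) = J² - 27*J + 2*J*(-10 + 10*J/11) (R(J) = (J² - 27*J) + (J + (-10 - J/11))*(J + J) = (J² - 27*J) + (-10 + 10*J/11)*(2*J) = (J² - 27*J) + 2*J*(-10 + 10*J/11) = J² - 27*J + 2*J*(-10 + 10*J/11))
-45422 + R(-63) = -45422 + (1/11)*(-63)*(-517 + 31*(-63)) = -45422 + (1/11)*(-63)*(-517 - 1953) = -45422 + (1/11)*(-63)*(-2470) = -45422 + 155610/11 = -344032/11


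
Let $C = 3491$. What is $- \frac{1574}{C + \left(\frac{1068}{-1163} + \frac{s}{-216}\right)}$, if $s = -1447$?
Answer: $- \frac{395401392}{878419301} \approx -0.45013$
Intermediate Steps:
$- \frac{1574}{C + \left(\frac{1068}{-1163} + \frac{s}{-216}\right)} = - \frac{1574}{3491 + \left(\frac{1068}{-1163} - \frac{1447}{-216}\right)} = - \frac{1574}{3491 + \left(1068 \left(- \frac{1}{1163}\right) - - \frac{1447}{216}\right)} = - \frac{1574}{3491 + \left(- \frac{1068}{1163} + \frac{1447}{216}\right)} = - \frac{1574}{3491 + \frac{1452173}{251208}} = - \frac{1574}{\frac{878419301}{251208}} = \left(-1574\right) \frac{251208}{878419301} = - \frac{395401392}{878419301}$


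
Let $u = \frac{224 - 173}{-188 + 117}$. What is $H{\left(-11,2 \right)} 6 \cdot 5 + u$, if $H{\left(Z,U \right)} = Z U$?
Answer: $- \frac{46911}{71} \approx -660.72$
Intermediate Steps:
$u = - \frac{51}{71}$ ($u = \frac{51}{-71} = 51 \left(- \frac{1}{71}\right) = - \frac{51}{71} \approx -0.71831$)
$H{\left(Z,U \right)} = U Z$
$H{\left(-11,2 \right)} 6 \cdot 5 + u = 2 \left(-11\right) 6 \cdot 5 - \frac{51}{71} = \left(-22\right) 30 - \frac{51}{71} = -660 - \frac{51}{71} = - \frac{46911}{71}$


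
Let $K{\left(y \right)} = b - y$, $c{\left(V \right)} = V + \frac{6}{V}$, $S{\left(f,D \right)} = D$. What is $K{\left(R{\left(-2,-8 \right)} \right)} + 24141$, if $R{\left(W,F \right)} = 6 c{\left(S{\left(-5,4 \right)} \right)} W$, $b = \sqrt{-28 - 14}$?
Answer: $24207 + i \sqrt{42} \approx 24207.0 + 6.4807 i$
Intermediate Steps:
$b = i \sqrt{42}$ ($b = \sqrt{-42} = i \sqrt{42} \approx 6.4807 i$)
$R{\left(W,F \right)} = 33 W$ ($R{\left(W,F \right)} = 6 \left(4 + \frac{6}{4}\right) W = 6 \left(4 + 6 \cdot \frac{1}{4}\right) W = 6 \left(4 + \frac{3}{2}\right) W = 6 \cdot \frac{11}{2} W = 33 W$)
$K{\left(y \right)} = - y + i \sqrt{42}$ ($K{\left(y \right)} = i \sqrt{42} - y = - y + i \sqrt{42}$)
$K{\left(R{\left(-2,-8 \right)} \right)} + 24141 = \left(- 33 \left(-2\right) + i \sqrt{42}\right) + 24141 = \left(\left(-1\right) \left(-66\right) + i \sqrt{42}\right) + 24141 = \left(66 + i \sqrt{42}\right) + 24141 = 24207 + i \sqrt{42}$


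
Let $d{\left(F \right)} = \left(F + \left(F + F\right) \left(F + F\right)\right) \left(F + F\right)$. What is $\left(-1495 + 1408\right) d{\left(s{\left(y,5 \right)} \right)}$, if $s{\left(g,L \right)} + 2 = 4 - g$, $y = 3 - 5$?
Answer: $-47328$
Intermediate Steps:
$y = -2$
$s{\left(g,L \right)} = 2 - g$ ($s{\left(g,L \right)} = -2 - \left(-4 + g\right) = 2 - g$)
$d{\left(F \right)} = 2 F \left(F + 4 F^{2}\right)$ ($d{\left(F \right)} = \left(F + 2 F 2 F\right) 2 F = \left(F + 4 F^{2}\right) 2 F = 2 F \left(F + 4 F^{2}\right)$)
$\left(-1495 + 1408\right) d{\left(s{\left(y,5 \right)} \right)} = \left(-1495 + 1408\right) \left(2 - -2\right)^{2} \left(2 + 8 \left(2 - -2\right)\right) = - 87 \left(2 + 2\right)^{2} \left(2 + 8 \left(2 + 2\right)\right) = - 87 \cdot 4^{2} \left(2 + 8 \cdot 4\right) = - 87 \cdot 16 \left(2 + 32\right) = - 87 \cdot 16 \cdot 34 = \left(-87\right) 544 = -47328$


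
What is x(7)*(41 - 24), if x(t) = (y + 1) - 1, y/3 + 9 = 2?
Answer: -357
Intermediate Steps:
y = -21 (y = -27 + 3*2 = -27 + 6 = -21)
x(t) = -21 (x(t) = (-21 + 1) - 1 = -20 - 1 = -21)
x(7)*(41 - 24) = -21*(41 - 24) = -21*17 = -357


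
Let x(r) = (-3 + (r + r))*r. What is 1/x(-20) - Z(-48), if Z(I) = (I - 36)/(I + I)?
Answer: -1503/1720 ≈ -0.87384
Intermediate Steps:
Z(I) = (-36 + I)/(2*I) (Z(I) = (-36 + I)/((2*I)) = (-36 + I)*(1/(2*I)) = (-36 + I)/(2*I))
x(r) = r*(-3 + 2*r) (x(r) = (-3 + 2*r)*r = r*(-3 + 2*r))
1/x(-20) - Z(-48) = 1/(-20*(-3 + 2*(-20))) - (-36 - 48)/(2*(-48)) = 1/(-20*(-3 - 40)) - (-1)*(-84)/(2*48) = 1/(-20*(-43)) - 1*7/8 = 1/860 - 7/8 = -1503/1720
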